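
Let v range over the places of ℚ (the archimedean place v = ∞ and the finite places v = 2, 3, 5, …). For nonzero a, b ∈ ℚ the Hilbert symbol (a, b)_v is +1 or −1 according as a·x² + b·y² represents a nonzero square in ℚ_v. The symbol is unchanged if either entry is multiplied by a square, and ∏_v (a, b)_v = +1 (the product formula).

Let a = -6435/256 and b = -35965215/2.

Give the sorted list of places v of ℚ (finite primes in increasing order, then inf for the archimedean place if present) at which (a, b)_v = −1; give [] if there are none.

Mod squares: a ≡ -715, b ≡ -98670. Check v ∈ {∞, 2, 3, 5, 11, 13, 23}.
v=2: v_2(a)=-8, v_2(b)=-1; units ≡ 5, 1 (mod 8); ε·ε+αω+βω = 0·0+-8·0+-1·1 ≡ 1  ⇒  (a,b)_2 = -1.
v=11: a=11^1·(≡3), b=11^1·(≡10) mod 11; (3|11)=+1, (10|11)=-1; (−1)^{1·1·5}·(+1)^1·(-1)^1 = +1.
v=3: a=3^2·(≡2), b=3^7·(≡2) mod 3; (2|3)=-1, (2|3)=-1; (−1)^{2·7·1}·(-1)^7·(-1)^2 = -1.
v=∞: -715 < 0 and -98670 < 0  ⇒  (a,b)_∞ = -1.
v=5: a=5^1·(≡3), b=5^1·(≡1) mod 5; (3|5)=-1, (1|5)=+1; (−1)^{1·1·2}·(-1)^1·(+1)^1 = -1.
v=13: a=13^1·(≡10), b=13^1·(≡7) mod 13; (10|13)=+1, (7|13)=-1; (−1)^{1·1·6}·(+1)^1·(-1)^1 = -1.
v=23: a=23^0·(≡17), b=23^1·(≡21) mod 23; (17|23)=-1, (21|23)=-1; (−1)^{0·1·11}·(-1)^1·(-1)^0 = -1.
Ram(-715, -98670) = {2, 3, 5, 13, 23, ∞}; no ℚ_2-point on the conic.

[2, 3, 5, 13, 23, inf]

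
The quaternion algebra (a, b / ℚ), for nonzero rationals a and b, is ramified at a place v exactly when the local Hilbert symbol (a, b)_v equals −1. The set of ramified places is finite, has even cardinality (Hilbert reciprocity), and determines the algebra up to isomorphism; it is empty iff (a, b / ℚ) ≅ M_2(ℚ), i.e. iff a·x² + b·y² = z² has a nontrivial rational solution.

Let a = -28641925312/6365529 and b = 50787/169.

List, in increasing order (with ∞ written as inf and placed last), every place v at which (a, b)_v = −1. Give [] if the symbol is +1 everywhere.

(a, b) ≡ (-187, 627) mod (ℚ^×)²; places V = {2, 3, 7, 11, 13, 17, 19, 29, ∞}.
(a,b)_3: α=-2, u≡2; β=5, v≡2 (mod 3); (2|3)=-1, (2|3)=-1; sign (−1)^0·-1^5·-1^-2 = -1.
(a,b)_∞: sgn(-187)=−, sgn(627)=+, so +1.
(a,b)_17: α=3, u≡7; β=0, v≡9 (mod 17); (7|17)=-1, (9|17)=+1; sign (−1)^0·-1^0·+1^3 = +1.
(a,b)_29: α=-4, u≡13; β=0, v≡10 (mod 29); (13|29)=+1, (10|29)=-1; sign (−1)^0·+1^0·-1^-4 = +1.
(a,b)_11: α=1, u≡1; β=1, v≡2 (mod 11); (1|11)=+1, (2|11)=-1; sign (−1)^1·+1^1·-1^1 = +1.
(a,b)_19: α=0, u≡8; β=1, v≡3 (mod 19); (8|19)=-1, (3|19)=-1; sign (−1)^0·-1^1·-1^0 = -1.
(a,b)_13: α=2, u≡7; β=-2, v≡9 (mod 13); (7|13)=-1, (9|13)=+1; sign (−1)^0·-1^-2·+1^2 = +1.
(a,b)_2: α=6, β=0; u≡5, v≡3 (mod 8); ε(u)ε(v)=0·1, αω(v)=6·1, βω(u)=0·1; sum ≡ 0  ⇒  +1.
(a,b)_7: α=2, u≡2; β=0, v≡2 (mod 7); (2|7)=+1, (2|7)=+1; sign (−1)^0·+1^0·+1^2 = +1.
Ram(-187, 627) = {3, 19}; no ℚ_3-point on the conic.

[3, 19]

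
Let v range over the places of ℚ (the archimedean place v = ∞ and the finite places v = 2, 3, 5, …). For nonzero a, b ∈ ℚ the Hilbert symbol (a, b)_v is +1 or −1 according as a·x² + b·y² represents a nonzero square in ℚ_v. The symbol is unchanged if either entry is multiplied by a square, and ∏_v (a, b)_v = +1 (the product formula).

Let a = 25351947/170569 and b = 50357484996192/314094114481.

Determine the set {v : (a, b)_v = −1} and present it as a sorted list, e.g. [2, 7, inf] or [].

[3, 19]

(a, b) ≡ (3, 38) mod (ℚ^×)²; places V = {2, 3, 7, 11, 17, 19, 23, 59, ∞}.
(a,b)_11: α=0, u≡9; β=2, v≡5 (mod 11); (9|11)=+1, (5|11)=+1; sign (−1)^0·+1^2·+1^0 = +1.
(a,b)_17: α=2, u≡11; β=2, v≡8 (mod 17); (11|17)=-1, (8|17)=+1; sign (−1)^0·-1^2·+1^2 = +1.
(a,b)_59: α=-2, u≡53; β=-4, v≡8 (mod 59); (53|59)=+1, (8|59)=-1; sign (−1)^0·+1^-4·-1^-2 = +1.
(a,b)_23: α=0, u≡13; β=-2, v≡22 (mod 23); (13|23)=+1, (22|23)=-1; sign (−1)^0·+1^-2·-1^0 = +1.
(a,b)_∞: sgn(3)=+, sgn(38)=+, so +1.
(a,b)_7: α=-2, u≡6; β=-2, v≡5 (mod 7); (6|7)=-1, (5|7)=-1; sign (−1)^0·-1^-2·-1^-2 = +1.
(a,b)_3: α=5, u≡1; β=8, v≡2 (mod 3); (1|3)=+1, (2|3)=-1; sign (−1)^0·+1^8·-1^5 = -1.
(a,b)_2: α=0, β=5; u≡3, v≡3 (mod 8); ε(u)ε(v)=1·1, αω(v)=0·1, βω(u)=5·1; sum ≡ 0  ⇒  +1.
(a,b)_19: α=2, u≡10; β=3, v≡14 (mod 19); (10|19)=-1, (14|19)=-1; sign (−1)^0·-1^3·-1^2 = -1.
|Ram(3, 38)| = 2, even; anisotropic at {3, 19}.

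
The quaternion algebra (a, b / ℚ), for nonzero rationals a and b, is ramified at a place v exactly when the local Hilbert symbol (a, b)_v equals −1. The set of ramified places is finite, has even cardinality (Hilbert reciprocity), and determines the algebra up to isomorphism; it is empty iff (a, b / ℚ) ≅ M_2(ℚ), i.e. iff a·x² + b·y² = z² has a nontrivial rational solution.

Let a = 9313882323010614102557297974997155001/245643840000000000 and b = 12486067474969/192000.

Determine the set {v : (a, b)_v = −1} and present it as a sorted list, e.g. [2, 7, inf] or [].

(a, b) ≡ (5434, 30) mod (ℚ^×)²; places V = {2, 3, 5, 11, 13, 19, 29, 53, ∞}.
(a,b)_29: α=6, u≡19; β=2, v≡22 (mod 29); (19|29)=-1, (22|29)=+1; sign (−1)^0·-1^2·+1^6 = +1.
(a,b)_19: α=5, u≡9; β=2, v≡5 (mod 19); (9|19)=+1, (5|19)=+1; sign (−1)^0·+1^2·+1^5 = +1.
(a,b)_∞: sgn(5434)=+, sgn(30)=+, so +1.
(a,b)_2: α=-15, β=-9; u≡5, v≡7 (mod 8); ε(u)ε(v)=0·1, αω(v)=-15·0, βω(u)=-9·1; sum ≡ 1  ⇒  -1.
(a,b)_5: α=-10, u≡1; β=-3, v≡4 (mod 5); (1|5)=+1, (4|5)=+1; sign (−1)^0·+1^-3·+1^-10 = +1.
(a,b)_53: α=6, u≡16; β=2, v≡33 (mod 53); (16|53)=+1, (33|53)=-1; sign (−1)^0·+1^2·-1^6 = +1.
(a,b)_13: α=-1, u≡6; β=0, v≡12 (mod 13); (6|13)=-1, (12|13)=+1; sign (−1)^0·-1^0·+1^-1 = +1.
(a,b)_3: α=-10, u≡1; β=-1, v≡1 (mod 3); (1|3)=+1, (1|3)=+1; sign (−1)^0·+1^-1·+1^-10 = +1.
(a,b)_11: α=11, u≡7; β=4, v≡8 (mod 11); (7|11)=-1, (8|11)=-1; sign (−1)^0·-1^4·-1^11 = -1.
Ram(5434, 30) = {2, 11}; no ℚ_2-point on the conic.

[2, 11]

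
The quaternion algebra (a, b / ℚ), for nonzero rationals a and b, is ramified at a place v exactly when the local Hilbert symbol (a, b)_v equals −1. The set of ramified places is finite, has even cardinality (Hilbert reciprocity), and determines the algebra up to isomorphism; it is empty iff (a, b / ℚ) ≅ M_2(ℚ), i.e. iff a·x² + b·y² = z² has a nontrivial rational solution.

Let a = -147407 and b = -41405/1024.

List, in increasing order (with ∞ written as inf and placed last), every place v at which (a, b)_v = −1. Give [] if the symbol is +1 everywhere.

Mod squares: a ≡ -147407, b ≡ -5. Check v ∈ {∞, 2, 5, 7, 13, 17, 23, 29}.
v=17: a=17^1·(≡16), b=17^0·(≡6) mod 17; (16|17)=+1, (6|17)=-1; (−1)^{1·0·8}·(+1)^0·(-1)^1 = -1.
v=∞: -147407 < 0 and -5 < 0  ⇒  (a,b)_∞ = -1.
v=29: a=29^1·(≡21), b=29^0·(≡4) mod 29; (21|29)=-1, (4|29)=+1; (−1)^{1·0·14}·(-1)^0·(+1)^1 = +1.
v=5: a=5^0·(≡3), b=5^1·(≡1) mod 5; (3|5)=-1, (1|5)=+1; (−1)^{0·1·2}·(-1)^1·(+1)^0 = -1.
v=2: v_2(a)=0, v_2(b)=-10; units ≡ 1, 3 (mod 8); ε·ε+αω+βω = 0·1+0·1+-10·0 ≡ 0  ⇒  (a,b)_2 = +1.
v=23: a=23^1·(≡8), b=23^0·(≡13) mod 23; (8|23)=+1, (13|23)=+1; (−1)^{1·0·11}·(+1)^0·(+1)^1 = +1.
v=13: a=13^1·(≡10), b=13^2·(≡8) mod 13; (10|13)=+1, (8|13)=-1; (−1)^{1·2·6}·(+1)^2·(-1)^1 = -1.
v=7: a=7^0·(≡6), b=7^2·(≡1) mod 7; (6|7)=-1, (1|7)=+1; (−1)^{0·2·3}·(-1)^2·(+1)^0 = +1.
|Ram(-147407, -5)| = 4, even; anisotropic at {5, 13, 17, ∞}.

[5, 13, 17, inf]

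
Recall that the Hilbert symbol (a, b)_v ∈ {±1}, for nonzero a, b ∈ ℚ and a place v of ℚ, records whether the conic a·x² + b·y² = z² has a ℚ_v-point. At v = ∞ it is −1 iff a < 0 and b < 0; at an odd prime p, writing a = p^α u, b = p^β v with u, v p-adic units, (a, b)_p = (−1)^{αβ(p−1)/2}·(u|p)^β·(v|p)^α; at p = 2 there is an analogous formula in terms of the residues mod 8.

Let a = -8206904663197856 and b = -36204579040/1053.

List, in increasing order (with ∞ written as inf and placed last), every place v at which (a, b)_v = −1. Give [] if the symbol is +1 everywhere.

(a, b) ≡ (-986, -2470) mod (ℚ^×)²; places V = {2, 3, 5, 7, 11, 13, 17, 19, 29, ∞}.
(a,b)_3: α=0, u≡1; β=-4, v≡2 (mod 3); (1|3)=+1, (2|3)=-1; sign (−1)^0·+1^-4·-1^0 = +1.
(a,b)_17: α=3, u≡5; β=2, v≡14 (mod 17); (5|17)=-1, (14|17)=-1; sign (−1)^0·-1^2·-1^3 = -1.
(a,b)_19: α=2, u≡13; β=1, v≡8 (mod 19); (13|19)=-1, (8|19)=-1; sign (−1)^0·-1^1·-1^2 = -1.
(a,b)_2: α=5, β=5; u≡3, v≡5 (mod 8); ε(u)ε(v)=1·0, αω(v)=5·1, βω(u)=5·1; sum ≡ 0  ⇒  +1.
(a,b)_13: α=0, u≡8; β=-1, v≡11 (mod 13); (8|13)=-1, (11|13)=-1; sign (−1)^0·-1^-1·-1^0 = -1.
(a,b)_29: α=3, u≡6; β=2, v≡5 (mod 29); (6|29)=+1, (5|29)=+1; sign (−1)^0·+1^2·+1^3 = +1.
(a,b)_7: α=2, u≡4; β=2, v≡1 (mod 7); (4|7)=+1, (1|7)=+1; sign (−1)^0·+1^2·+1^2 = +1.
(a,b)_11: α=2, u≡3; β=0, v≡1 (mod 11); (3|11)=+1, (1|11)=+1; sign (−1)^0·+1^0·+1^2 = +1.
(a,b)_5: α=0, u≡4; β=1, v≡4 (mod 5); (4|5)=+1, (4|5)=+1; sign (−1)^0·+1^1·+1^0 = +1.
(a,b)_∞: sgn(-986)=−, sgn(-2470)=−, so -1.
(-986, -2470 / ℚ) ramifies at {13, 17, 19, ∞}: a division algebra.

[13, 17, 19, inf]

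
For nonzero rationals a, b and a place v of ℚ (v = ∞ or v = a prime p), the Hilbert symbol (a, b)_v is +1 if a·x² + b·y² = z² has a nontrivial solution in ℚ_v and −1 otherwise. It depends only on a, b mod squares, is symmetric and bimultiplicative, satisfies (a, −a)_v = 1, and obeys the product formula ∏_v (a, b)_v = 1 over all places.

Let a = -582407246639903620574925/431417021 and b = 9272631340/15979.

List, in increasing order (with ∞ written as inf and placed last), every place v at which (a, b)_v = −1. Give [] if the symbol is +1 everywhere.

(a, b) ≡ (-38657, 27265) mod (ℚ^×)²; places V = {2, 3, 5, 7, 11, 13, 17, 19, 29, 31, 41, 43, ∞}.
(a,b)_3: α=2, u≡1; β=0, v≡1 (mod 3); (1|3)=+1, (1|3)=+1; sign (−1)^0·+1^0·+1^2 = +1.
(a,b)_2: α=0, β=2; u≡7, v≡1 (mod 8); ε(u)ε(v)=1·0, αω(v)=0·0, βω(u)=2·0; sum ≡ 0  ⇒  +1.
(a,b)_29: α=-3, u≡20; β=-2, v≡5 (mod 29); (20|29)=+1, (5|29)=+1; sign (−1)^0·+1^-2·+1^-3 = +1.
(a,b)_19: α=-2, u≡12; β=-1, v≡13 (mod 19); (12|19)=-1, (13|19)=-1; sign (−1)^0·-1^-1·-1^-2 = -1.
(a,b)_17: α=2, u≡16; β=0, v≡11 (mod 17); (16|17)=+1, (11|17)=-1; sign (−1)^0·+1^0·-1^2 = +1.
(a,b)_43: α=1, u≡35; β=0, v≡22 (mod 43); (35|43)=+1, (22|43)=-1; sign (−1)^0·+1^0·-1^1 = -1.
(a,b)_41: α=4, u≡12; β=3, v≡2 (mod 41); (12|41)=-1, (2|41)=+1; sign (−1)^0·-1^3·+1^4 = -1.
(a,b)_7: α=-2, u≡2; β=1, v≡6 (mod 7); (2|7)=+1, (6|7)=-1; sign (−1)^0·+1^1·-1^-2 = +1.
(a,b)_13: α=2, u≡6; β=0, v≡12 (mod 13); (6|13)=-1, (12|13)=+1; sign (−1)^0·-1^0·+1^2 = +1.
(a,b)_31: α=3, u≡12; β=2, v≡18 (mod 31); (12|31)=-1, (18|31)=+1; sign (−1)^0·-1^2·+1^3 = +1.
(a,b)_11: α=4, u≡8; β=0, v≡7 (mod 11); (8|11)=-1, (7|11)=-1; sign (−1)^0·-1^0·-1^4 = +1.
(a,b)_5: α=2, u≡3; β=1, v≡2 (mod 5); (3|5)=-1, (2|5)=-1; sign (−1)^0·-1^1·-1^2 = -1.
(a,b)_∞: sgn(-38657)=−, sgn(27265)=+, so +1.
(-38657, 27265 / ℚ) ramifies at {5, 19, 41, 43}: a division algebra.

[5, 19, 41, 43]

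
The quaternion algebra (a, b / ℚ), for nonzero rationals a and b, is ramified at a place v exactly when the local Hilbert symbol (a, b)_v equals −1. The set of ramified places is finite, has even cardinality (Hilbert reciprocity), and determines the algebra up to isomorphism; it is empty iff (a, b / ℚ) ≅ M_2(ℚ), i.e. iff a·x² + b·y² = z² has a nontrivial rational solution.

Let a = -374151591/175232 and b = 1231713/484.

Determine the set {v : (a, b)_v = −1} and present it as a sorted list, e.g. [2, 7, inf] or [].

Mod squares: a ≡ -638, b ≡ 57. Check v ∈ {∞, 2, 3, 7, 11, 19, 29, 37}.
v=∞: -638 < 0 and 57 > 0  ⇒  (a,b)_∞ = +1.
v=3: a=3^2·(≡1), b=3^3·(≡1) mod 3; (1|3)=+1, (1|3)=+1; (−1)^{2·3·1}·(+1)^3·(+1)^2 = +1.
v=11: a=11^1·(≡6), b=11^-2·(≡8) mod 11; (6|11)=-1, (8|11)=-1; (−1)^{1·-2·5}·(-1)^-2·(-1)^1 = -1.
v=37: a=37^-2·(≡4), b=37^0·(≡19) mod 37; (4|37)=+1, (19|37)=-1; (−1)^{-2·0·18}·(+1)^0·(-1)^-2 = +1.
v=29: a=29^1·(≡25), b=29^0·(≡23) mod 29; (25|29)=+1, (23|29)=+1; (−1)^{1·0·14}·(+1)^0·(+1)^1 = +1.
v=7: a=7^0·(≡5), b=7^4·(≡2) mod 7; (5|7)=-1, (2|7)=+1; (−1)^{0·4·3}·(-1)^4·(+1)^0 = +1.
v=19: a=19^4·(≡8), b=19^1·(≡2) mod 19; (8|19)=-1, (2|19)=-1; (−1)^{4·1·9}·(-1)^1·(-1)^4 = -1.
v=2: v_2(a)=-7, v_2(b)=-2; units ≡ 1, 1 (mod 8); ε·ε+αω+βω = 0·0+-7·0+-2·0 ≡ 0  ⇒  (a,b)_2 = +1.
|Ram(-638, 57)| = 2, even; anisotropic at {11, 19}.

[11, 19]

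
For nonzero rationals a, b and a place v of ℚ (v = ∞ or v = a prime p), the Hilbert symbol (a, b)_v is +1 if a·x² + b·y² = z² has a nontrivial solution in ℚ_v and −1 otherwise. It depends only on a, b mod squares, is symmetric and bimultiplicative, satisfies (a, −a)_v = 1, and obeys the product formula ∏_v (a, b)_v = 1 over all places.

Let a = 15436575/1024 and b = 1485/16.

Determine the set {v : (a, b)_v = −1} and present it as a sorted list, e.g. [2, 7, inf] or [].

[5, 11]

(a, b) ≡ (7, 165) mod (ℚ^×)²; places V = {2, 3, 5, 7, 11, ∞}.
(a,b)_5: α=2, u≡2; β=1, v≡2 (mod 5); (2|5)=-1, (2|5)=-1; sign (−1)^0·-1^1·-1^2 = -1.
(a,b)_7: α=1, u≡4; β=0, v≡4 (mod 7); (4|7)=+1, (4|7)=+1; sign (−1)^0·+1^0·+1^1 = +1.
(a,b)_11: α=2, u≡8; β=1, v≡5 (mod 11); (8|11)=-1, (5|11)=+1; sign (−1)^0·-1^1·+1^2 = -1.
(a,b)_3: α=6, u≡1; β=3, v≡1 (mod 3); (1|3)=+1, (1|3)=+1; sign (−1)^0·+1^3·+1^6 = +1.
(a,b)_∞: sgn(7)=+, sgn(165)=+, so +1.
(a,b)_2: α=-10, β=-4; u≡7, v≡5 (mod 8); ε(u)ε(v)=1·0, αω(v)=-10·1, βω(u)=-4·0; sum ≡ 0  ⇒  +1.
|Ram(7, 165)| = 2, even; anisotropic at {5, 11}.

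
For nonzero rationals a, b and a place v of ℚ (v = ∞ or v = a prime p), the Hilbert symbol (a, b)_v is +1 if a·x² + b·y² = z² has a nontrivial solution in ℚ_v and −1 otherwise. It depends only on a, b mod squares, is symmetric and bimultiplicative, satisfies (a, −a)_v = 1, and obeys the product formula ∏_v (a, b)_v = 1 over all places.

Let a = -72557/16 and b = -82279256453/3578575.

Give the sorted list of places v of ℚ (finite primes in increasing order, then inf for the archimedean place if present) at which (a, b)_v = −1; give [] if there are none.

[7, inf]

(a, b) ≡ (-53, -371) mod (ℚ^×)²; places V = {2, 5, 7, 11, 13, 31, 37, 41, 53, ∞}.
(a,b)_31: α=0, u≡28; β=4, v≡10 (mod 31); (28|31)=+1, (10|31)=+1; sign (−1)^0·+1^4·+1^0 = +1.
(a,b)_11: α=0, u≡2; β=-2, v≡5 (mod 11); (2|11)=-1, (5|11)=+1; sign (−1)^0·-1^-2·+1^0 = +1.
(a,b)_41: α=0, u≡29; β=2, v≡10 (mod 41); (29|41)=-1, (10|41)=+1; sign (−1)^0·-1^2·+1^0 = +1.
(a,b)_∞: sgn(-53)=−, sgn(-371)=−, so -1.
(a,b)_7: α=0, u≡6; β=-1, v≡5 (mod 7); (6|7)=-1, (5|7)=-1; sign (−1)^0·-1^-1·-1^0 = -1.
(a,b)_5: α=0, u≡3; β=-2, v≡4 (mod 5); (3|5)=-1, (4|5)=+1; sign (−1)^0·-1^-2·+1^0 = +1.
(a,b)_13: α=0, u≡3; β=-2, v≡2 (mod 13); (3|13)=+1, (2|13)=-1; sign (−1)^0·+1^-2·-1^0 = +1.
(a,b)_2: α=-4, β=0; u≡3, v≡5 (mod 8); ε(u)ε(v)=1·0, αω(v)=-4·1, βω(u)=0·1; sum ≡ 0  ⇒  +1.
(a,b)_53: α=1, u≡37; β=1, v≡49 (mod 53); (37|53)=+1, (49|53)=+1; sign (−1)^0·+1^1·+1^1 = +1.
(a,b)_37: α=2, u≡36; β=0, v≡25 (mod 37); (36|37)=+1, (25|37)=+1; sign (−1)^0·+1^0·+1^2 = +1.
|Ram(-53, -371)| = 2, even; anisotropic at {7, ∞}.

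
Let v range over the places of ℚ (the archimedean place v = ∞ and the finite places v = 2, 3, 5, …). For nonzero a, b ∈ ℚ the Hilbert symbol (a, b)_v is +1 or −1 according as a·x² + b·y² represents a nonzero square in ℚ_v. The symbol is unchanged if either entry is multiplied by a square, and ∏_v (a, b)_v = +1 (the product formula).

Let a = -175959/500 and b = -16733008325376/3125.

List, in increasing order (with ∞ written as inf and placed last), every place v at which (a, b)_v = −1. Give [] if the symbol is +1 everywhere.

[7, inf]

(a, b) ≡ (-1995, -95) mod (ℚ^×)²; places V = {2, 3, 5, 7, 19, ∞}.
(a,b)_3: α=3, u≡1; β=4, v≡1 (mod 3); (1|3)=+1, (1|3)=+1; sign (−1)^0·+1^4·+1^3 = +1.
(a,b)_7: α=3, u≡4; β=6, v≡3 (mod 7); (4|7)=+1, (3|7)=-1; sign (−1)^0·+1^6·-1^3 = -1.
(a,b)_5: α=-3, u≡4; β=-5, v≡4 (mod 5); (4|5)=+1, (4|5)=+1; sign (−1)^0·+1^-5·+1^-3 = +1.
(a,b)_2: α=-2, β=8; u≡5, v≡1 (mod 8); ε(u)ε(v)=0·0, αω(v)=-2·0, βω(u)=8·1; sum ≡ 0  ⇒  +1.
(a,b)_19: α=1, u≡5; β=3, v≡14 (mod 19); (5|19)=+1, (14|19)=-1; sign (−1)^1·+1^3·-1^1 = +1.
(a,b)_∞: sgn(-1995)=−, sgn(-95)=−, so -1.
(-1995, -95 / ℚ) ramifies at {7, ∞}: a division algebra.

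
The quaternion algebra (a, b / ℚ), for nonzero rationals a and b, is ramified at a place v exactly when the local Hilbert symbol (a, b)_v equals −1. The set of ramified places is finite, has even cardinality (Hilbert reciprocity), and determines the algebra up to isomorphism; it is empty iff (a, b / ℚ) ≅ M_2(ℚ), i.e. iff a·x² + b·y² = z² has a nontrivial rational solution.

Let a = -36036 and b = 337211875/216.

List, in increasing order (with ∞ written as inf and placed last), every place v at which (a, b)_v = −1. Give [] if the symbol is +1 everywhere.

[7, 11]

Mod squares: a ≡ -1001, b ≡ 546. Check v ∈ {∞, 2, 3, 5, 7, 11, 13}.
v=5: a=5^0·(≡4), b=5^4·(≡4) mod 5; (4|5)=+1, (4|5)=+1; (−1)^{0·4·2}·(+1)^4·(+1)^0 = +1.
v=11: a=11^1·(≡2), b=11^2·(≡2) mod 11; (2|11)=-1, (2|11)=-1; (−1)^{1·2·5}·(-1)^2·(-1)^1 = -1.
v=2: v_2(a)=2, v_2(b)=-3; units ≡ 7, 1 (mod 8); ε·ε+αω+βω = 1·0+2·0+-3·0 ≡ 0  ⇒  (a,b)_2 = +1.
v=3: a=3^2·(≡1), b=3^-3·(≡2) mod 3; (1|3)=+1, (2|3)=-1; (−1)^{2·-3·1}·(+1)^-3·(-1)^2 = +1.
v=13: a=13^1·(≡10), b=13^1·(≡9) mod 13; (10|13)=+1, (9|13)=+1; (−1)^{1·1·6}·(+1)^1·(+1)^1 = +1.
v=∞: -1001 < 0 and 546 > 0  ⇒  (a,b)_∞ = +1.
v=7: a=7^1·(≡4), b=7^3·(≡4) mod 7; (4|7)=+1, (4|7)=+1; (−1)^{1·3·3}·(+1)^3·(+1)^1 = -1.
Ram(-1001, 546) = {7, 11}; no ℚ_7-point on the conic.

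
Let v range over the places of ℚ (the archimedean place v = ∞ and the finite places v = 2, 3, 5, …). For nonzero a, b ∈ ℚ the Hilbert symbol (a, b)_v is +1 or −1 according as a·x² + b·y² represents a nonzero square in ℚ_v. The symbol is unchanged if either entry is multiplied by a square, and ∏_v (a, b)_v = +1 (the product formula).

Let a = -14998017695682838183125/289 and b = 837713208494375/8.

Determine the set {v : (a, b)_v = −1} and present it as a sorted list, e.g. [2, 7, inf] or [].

Mod squares: a ≡ -81527613, b ≡ 1102. Check v ∈ {∞, 2, 3, 5, 11, 17, 19, 29, 31, 37, 43}.
v=43: a=43^3·(≡20), b=43^2·(≡7) mod 43; (20|43)=-1, (7|43)=-1; (−1)^{3·2·21}·(-1)^2·(-1)^3 = -1.
v=∞: -81527613 < 0 and 1102 > 0  ⇒  (a,b)_∞ = +1.
v=31: a=31^3·(≡27), b=31^2·(≡12) mod 31; (27|31)=-1, (12|31)=-1; (−1)^{3·2·15}·(-1)^2·(-1)^3 = -1.
v=5: a=5^4·(≡3), b=5^4·(≡2) mod 5; (3|5)=-1, (2|5)=-1; (−1)^{4·4·2}·(-1)^4·(-1)^4 = +1.
v=11: a=11^2·(≡1), b=11^0·(≡6) mod 11; (1|11)=+1, (6|11)=-1; (−1)^{2·0·5}·(+1)^0·(-1)^2 = +1.
v=2: v_2(a)=0, v_2(b)=-3; units ≡ 3, 7 (mod 8); ε·ε+αω+βω = 1·1+0·0+-3·1 ≡ 0  ⇒  (a,b)_2 = +1.
v=3: a=3^1·(≡1), b=3^0·(≡1) mod 3; (1|3)=+1, (1|3)=+1; (−1)^{1·0·1}·(+1)^0·(+1)^1 = +1.
v=37: a=37^3·(≡21), b=37^2·(≡2) mod 37; (21|37)=+1, (2|37)=-1; (−1)^{3·2·18}·(+1)^2·(-1)^3 = -1.
v=17: a=17^-2·(≡8), b=17^0·(≡12) mod 17; (8|17)=+1, (12|17)=-1; (−1)^{-2·0·8}·(+1)^0·(-1)^-2 = +1.
v=19: a=19^1·(≡15), b=19^1·(≡6) mod 19; (15|19)=-1, (6|19)=+1; (−1)^{1·1·9}·(-1)^1·(+1)^1 = +1.
v=29: a=29^1·(≡12), b=29^1·(≡25) mod 29; (12|29)=-1, (25|29)=+1; (−1)^{1·1·14}·(-1)^1·(+1)^1 = -1.
Ram(-81527613, 1102) = {29, 31, 37, 43}; no ℚ_29-point on the conic.

[29, 31, 37, 43]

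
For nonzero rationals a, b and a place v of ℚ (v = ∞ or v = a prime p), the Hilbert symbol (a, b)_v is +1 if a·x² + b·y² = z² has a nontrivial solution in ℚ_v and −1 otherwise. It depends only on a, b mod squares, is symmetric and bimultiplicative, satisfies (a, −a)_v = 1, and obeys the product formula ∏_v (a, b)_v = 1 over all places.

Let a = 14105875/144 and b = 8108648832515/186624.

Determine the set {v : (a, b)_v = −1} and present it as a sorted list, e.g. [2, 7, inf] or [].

Mod squares: a ≡ 235, b ≡ 35. Check v ∈ {∞, 2, 3, 5, 7, 11, 19, 47}.
v=2: v_2(a)=-4, v_2(b)=-8; units ≡ 3, 3 (mod 8); ε·ε+αω+βω = 1·1+-4·1+-8·1 ≡ 1  ⇒  (a,b)_2 = -1.
v=11: a=11^0·(≡3), b=11^2·(≡10) mod 11; (3|11)=+1, (10|11)=-1; (−1)^{0·2·5}·(+1)^2·(-1)^0 = +1.
v=3: a=3^-2·(≡1), b=3^-6·(≡2) mod 3; (1|3)=+1, (2|3)=-1; (−1)^{-2·-6·1}·(+1)^-6·(-1)^-2 = +1.
v=47: a=47^1·(≡10), b=47^2·(≡5) mod 47; (10|47)=-1, (5|47)=-1; (−1)^{1·2·23}·(-1)^2·(-1)^1 = -1.
v=7: a=7^4·(≡4), b=7^5·(≡5) mod 7; (4|7)=+1, (5|7)=-1; (−1)^{4·5·3}·(+1)^5·(-1)^4 = +1.
v=∞: 235 > 0 and 35 > 0  ⇒  (a,b)_∞ = +1.
v=5: a=5^3·(≡3), b=5^1·(≡2) mod 5; (3|5)=-1, (2|5)=-1; (−1)^{3·1·2}·(-1)^1·(-1)^3 = +1.
v=19: a=19^0·(≡6), b=19^2·(≡1) mod 19; (6|19)=+1, (1|19)=+1; (−1)^{0·2·9}·(+1)^2·(+1)^0 = +1.
Ram(235, 35) = {2, 47}; no ℚ_2-point on the conic.

[2, 47]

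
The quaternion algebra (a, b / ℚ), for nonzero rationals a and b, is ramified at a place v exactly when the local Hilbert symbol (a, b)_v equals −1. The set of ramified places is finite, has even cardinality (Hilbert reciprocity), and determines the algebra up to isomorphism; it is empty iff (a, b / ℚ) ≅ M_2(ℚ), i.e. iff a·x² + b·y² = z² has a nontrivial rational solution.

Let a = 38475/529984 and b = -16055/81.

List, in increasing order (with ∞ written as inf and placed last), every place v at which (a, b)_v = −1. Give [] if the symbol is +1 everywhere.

[]

Mod squares: a ≡ 19, b ≡ -95. Check v ∈ {∞, 2, 3, 5, 7, 13, 19}.
v=19: a=19^1·(≡4), b=19^1·(≡2) mod 19; (4|19)=+1, (2|19)=-1; (−1)^{1·1·9}·(+1)^1·(-1)^1 = +1.
v=7: a=7^-2·(≡3), b=7^0·(≡6) mod 7; (3|7)=-1, (6|7)=-1; (−1)^{-2·0·3}·(-1)^0·(-1)^-2 = +1.
v=∞: 19 > 0 and -95 < 0  ⇒  (a,b)_∞ = +1.
v=5: a=5^2·(≡1), b=5^1·(≡4) mod 5; (1|5)=+1, (4|5)=+1; (−1)^{2·1·2}·(+1)^1·(+1)^2 = +1.
v=3: a=3^4·(≡1), b=3^-4·(≡1) mod 3; (1|3)=+1, (1|3)=+1; (−1)^{4·-4·1}·(+1)^-4·(+1)^4 = +1.
v=13: a=13^-2·(≡7), b=13^2·(≡3) mod 13; (7|13)=-1, (3|13)=+1; (−1)^{-2·2·6}·(-1)^2·(+1)^-2 = +1.
v=2: v_2(a)=-6, v_2(b)=0; units ≡ 3, 1 (mod 8); ε·ε+αω+βω = 1·0+-6·0+0·1 ≡ 0  ⇒  (a,b)_2 = +1.
Every local symbol is +1, so the conic 19·x² + -95·y² = z² has ℚ_v-points for all v and hence a ℚ-point; (a, b / ℚ) ≅ M_2(ℚ).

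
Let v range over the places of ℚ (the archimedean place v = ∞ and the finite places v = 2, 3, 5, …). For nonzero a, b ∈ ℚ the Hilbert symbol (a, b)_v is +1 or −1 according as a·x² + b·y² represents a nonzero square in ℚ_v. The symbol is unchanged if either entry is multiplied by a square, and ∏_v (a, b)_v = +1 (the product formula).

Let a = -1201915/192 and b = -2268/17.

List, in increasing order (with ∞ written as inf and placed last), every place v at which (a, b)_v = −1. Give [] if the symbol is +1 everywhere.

[11, 13, 17, inf]

(a, b) ≡ (-2145, -119) mod (ℚ^×)²; places V = {2, 3, 5, 7, 11, 13, 17, 41, ∞}.
(a,b)_13: α=1, u≡4; β=0, v≡5 (mod 13); (4|13)=+1, (5|13)=-1; sign (−1)^0·+1^0·-1^1 = -1.
(a,b)_2: α=-6, β=2; u≡7, v≡1 (mod 8); ε(u)ε(v)=1·0, αω(v)=-6·0, βω(u)=2·0; sum ≡ 0  ⇒  +1.
(a,b)_11: α=1, u≡4; β=0, v≡7 (mod 11); (4|11)=+1, (7|11)=-1; sign (−1)^0·+1^0·-1^1 = -1.
(a,b)_7: α=0, u≡2; β=1, v≡4 (mod 7); (2|7)=+1, (4|7)=+1; sign (−1)^0·+1^1·+1^0 = +1.
(a,b)_17: α=0, u≡14; β=-1, v≡10 (mod 17); (14|17)=-1, (10|17)=-1; sign (−1)^0·-1^-1·-1^0 = -1.
(a,b)_41: α=2, u≡14; β=0, v≡33 (mod 41); (14|41)=-1, (33|41)=+1; sign (−1)^0·-1^0·+1^2 = +1.
(a,b)_3: α=-1, u≡2; β=4, v≡1 (mod 3); (2|3)=-1, (1|3)=+1; sign (−1)^0·-1^4·+1^-1 = +1.
(a,b)_5: α=1, u≡1; β=0, v≡1 (mod 5); (1|5)=+1, (1|5)=+1; sign (−1)^0·+1^0·+1^1 = +1.
(a,b)_∞: sgn(-2145)=−, sgn(-119)=−, so -1.
Ram(-2145, -119) = {11, 13, 17, ∞}; no ℚ_11-point on the conic.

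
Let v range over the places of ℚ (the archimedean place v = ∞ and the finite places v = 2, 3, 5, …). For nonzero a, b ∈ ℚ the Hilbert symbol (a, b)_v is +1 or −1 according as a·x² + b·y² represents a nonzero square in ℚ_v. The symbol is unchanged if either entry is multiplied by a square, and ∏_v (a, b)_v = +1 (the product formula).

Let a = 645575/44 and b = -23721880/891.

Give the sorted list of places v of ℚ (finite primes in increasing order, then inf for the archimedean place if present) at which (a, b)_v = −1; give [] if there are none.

[2, 5, 19, 31]

(a, b) ≡ (5797, -27170) mod (ℚ^×)²; places V = {2, 3, 5, 7, 11, 13, 17, 19, 31, ∞}.
(a,b)_11: α=-1, u≡10; β=-1, v≡4 (mod 11); (10|11)=-1, (4|11)=+1; sign (−1)^1·-1^-1·+1^-1 = +1.
(a,b)_∞: sgn(5797)=+, sgn(-27170)=−, so +1.
(a,b)_5: α=2, u≡2; β=1, v≡4 (mod 5); (2|5)=-1, (4|5)=+1; sign (−1)^0·-1^1·+1^2 = -1.
(a,b)_2: α=-2, β=3; u≡5, v≡7 (mod 8); ε(u)ε(v)=0·1, αω(v)=-2·0, βω(u)=3·1; sum ≡ 1  ⇒  -1.
(a,b)_31: α=1, u≡9; β=0, v≡23 (mod 31); (9|31)=+1, (23|31)=-1; sign (−1)^0·+1^0·-1^1 = -1.
(a,b)_13: α=0, u≡12; β=1, v≡9 (mod 13); (12|13)=+1, (9|13)=+1; sign (−1)^0·+1^1·+1^0 = +1.
(a,b)_3: α=0, u≡1; β=-4, v≡1 (mod 3); (1|3)=+1, (1|3)=+1; sign (−1)^0·+1^-4·+1^0 = +1.
(a,b)_7: α=2, u≡4; β=4, v≡2 (mod 7); (4|7)=+1, (2|7)=+1; sign (−1)^0·+1^4·+1^2 = +1.
(a,b)_17: α=1, u≡15; β=0, v≡8 (mod 17); (15|17)=+1, (8|17)=+1; sign (−1)^0·+1^0·+1^1 = +1.
(a,b)_19: α=0, u≡2; β=1, v≡15 (mod 19); (2|19)=-1, (15|19)=-1; sign (−1)^0·-1^1·-1^0 = -1.
(5797, -27170 / ℚ) ramifies at {2, 5, 19, 31}: a division algebra.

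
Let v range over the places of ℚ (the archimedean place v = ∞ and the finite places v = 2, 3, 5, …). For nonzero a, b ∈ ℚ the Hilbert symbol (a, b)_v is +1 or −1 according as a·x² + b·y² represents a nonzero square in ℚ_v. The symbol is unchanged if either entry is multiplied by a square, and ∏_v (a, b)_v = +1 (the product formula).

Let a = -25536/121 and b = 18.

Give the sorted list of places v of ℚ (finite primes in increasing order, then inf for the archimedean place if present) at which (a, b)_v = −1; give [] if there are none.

Mod squares: a ≡ -399, b ≡ 2. Check v ∈ {∞, 2, 3, 7, 11, 19}.
v=∞: -399 < 0 and 2 > 0  ⇒  (a,b)_∞ = +1.
v=19: a=19^1·(≡17), b=19^0·(≡18) mod 19; (17|19)=+1, (18|19)=-1; (−1)^{1·0·9}·(+1)^0·(-1)^1 = -1.
v=3: a=3^1·(≡2), b=3^2·(≡2) mod 3; (2|3)=-1, (2|3)=-1; (−1)^{1·2·1}·(-1)^2·(-1)^1 = -1.
v=7: a=7^1·(≡3), b=7^0·(≡4) mod 7; (3|7)=-1, (4|7)=+1; (−1)^{1·0·3}·(-1)^0·(+1)^1 = +1.
v=11: a=11^-2·(≡6), b=11^0·(≡7) mod 11; (6|11)=-1, (7|11)=-1; (−1)^{-2·0·5}·(-1)^0·(-1)^-2 = +1.
v=2: v_2(a)=6, v_2(b)=1; units ≡ 1, 1 (mod 8); ε·ε+αω+βω = 0·0+6·0+1·0 ≡ 0  ⇒  (a,b)_2 = +1.
|Ram(-399, 2)| = 2, even; anisotropic at {3, 19}.

[3, 19]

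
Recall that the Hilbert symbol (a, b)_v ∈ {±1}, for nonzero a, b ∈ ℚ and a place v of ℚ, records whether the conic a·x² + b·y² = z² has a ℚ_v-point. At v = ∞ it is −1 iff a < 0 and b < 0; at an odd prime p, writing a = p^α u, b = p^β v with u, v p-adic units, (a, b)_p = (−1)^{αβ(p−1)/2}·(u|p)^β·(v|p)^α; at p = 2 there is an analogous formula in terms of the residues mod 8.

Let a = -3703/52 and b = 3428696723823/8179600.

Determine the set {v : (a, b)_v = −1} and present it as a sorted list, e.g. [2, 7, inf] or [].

[7, 13]

(a, b) ≡ (-91, 7) mod (ℚ^×)²; places V = {2, 3, 5, 7, 11, 13, 23, ∞}.
(a,b)_11: α=0, u≡6; β=-2, v≡6 (mod 11); (6|11)=-1, (6|11)=-1; sign (−1)^0·-1^-2·-1^0 = +1.
(a,b)_5: α=0, u≡1; β=-2, v≡2 (mod 5); (1|5)=+1, (2|5)=-1; sign (−1)^0·+1^-2·-1^0 = +1.
(a,b)_∞: sgn(-91)=−, sgn(7)=+, so +1.
(a,b)_13: α=-1, u≡7; β=-2, v≡7 (mod 13); (7|13)=-1, (7|13)=-1; sign (−1)^0·-1^-2·-1^-1 = -1.
(a,b)_23: α=2, u≡18; β=4, v≡10 (mod 23); (18|23)=+1, (10|23)=-1; sign (−1)^0·+1^4·-1^2 = +1.
(a,b)_7: α=1, u≡1; β=5, v≡1 (mod 7); (1|7)=+1, (1|7)=+1; sign (−1)^1·+1^5·+1^1 = -1.
(a,b)_2: α=-2, β=-4; u≡5, v≡7 (mod 8); ε(u)ε(v)=0·1, αω(v)=-2·0, βω(u)=-4·1; sum ≡ 0  ⇒  +1.
(a,b)_3: α=0, u≡2; β=6, v≡1 (mod 3); (2|3)=-1, (1|3)=+1; sign (−1)^0·-1^6·+1^0 = +1.
|Ram(-91, 7)| = 2, even; anisotropic at {7, 13}.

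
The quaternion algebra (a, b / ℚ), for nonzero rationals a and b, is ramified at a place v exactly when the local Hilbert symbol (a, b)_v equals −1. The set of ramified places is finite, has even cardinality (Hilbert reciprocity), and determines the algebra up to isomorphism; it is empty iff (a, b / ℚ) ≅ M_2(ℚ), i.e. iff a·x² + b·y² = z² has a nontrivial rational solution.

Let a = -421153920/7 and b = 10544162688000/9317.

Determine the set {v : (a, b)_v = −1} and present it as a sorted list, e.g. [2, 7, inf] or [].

[7, 23]

(a, b) ≡ (-17710, 150535) mod (ℚ^×)²; places V = {2, 3, 5, 7, 11, 17, 23, ∞}.
(a,b)_∞: sgn(-17710)=−, sgn(150535)=+, so +1.
(a,b)_3: α=2, u≡2; β=6, v≡1 (mod 3); (2|3)=-1, (1|3)=+1; sign (−1)^0·-1^6·+1^2 = +1.
(a,b)_23: α=1, u≡6; β=1, v≡8 (mod 23); (6|23)=+1, (8|23)=+1; sign (−1)^1·+1^1·+1^1 = -1.
(a,b)_5: α=1, u≡3; β=3, v≡2 (mod 5); (3|5)=-1, (2|5)=-1; sign (−1)^0·-1^3·-1^1 = +1.
(a,b)_2: α=7, β=10; u≡1, v≡7 (mod 8); ε(u)ε(v)=0·1, αω(v)=7·0, βω(u)=10·0; sum ≡ 0  ⇒  +1.
(a,b)_11: α=1, u≡8; β=-3, v≡1 (mod 11); (8|11)=-1, (1|11)=+1; sign (−1)^1·-1^-3·+1^1 = +1.
(a,b)_7: α=-1, u≡2; β=-1, v≡4 (mod 7); (2|7)=+1, (4|7)=+1; sign (−1)^1·+1^-1·+1^-1 = -1.
(a,b)_17: α=2, u≡4; β=3, v≡1 (mod 17); (4|17)=+1, (1|17)=+1; sign (−1)^0·+1^3·+1^2 = +1.
Ram(-17710, 150535) = {7, 23}; no ℚ_7-point on the conic.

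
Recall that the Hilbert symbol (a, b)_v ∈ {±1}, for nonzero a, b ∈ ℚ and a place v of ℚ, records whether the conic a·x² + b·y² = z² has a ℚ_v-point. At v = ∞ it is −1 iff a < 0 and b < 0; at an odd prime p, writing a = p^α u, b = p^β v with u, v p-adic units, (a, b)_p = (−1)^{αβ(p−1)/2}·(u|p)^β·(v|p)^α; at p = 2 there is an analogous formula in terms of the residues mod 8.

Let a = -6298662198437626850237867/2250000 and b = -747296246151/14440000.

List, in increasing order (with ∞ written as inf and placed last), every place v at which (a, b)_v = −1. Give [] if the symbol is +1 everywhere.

Mod squares: a ≡ -1900283, b ≡ -204631. Check v ∈ {∞, 2, 3, 5, 7, 11, 13, 19, 23, 29, 31, 37, 41}.
v=7: a=7^5·(≡6), b=7^5·(≡5) mod 7; (6|7)=-1, (5|7)=-1; (−1)^{5·5·3}·(-1)^5·(-1)^5 = -1.
v=2: v_2(a)=-4, v_2(b)=-6; units ≡ 5, 1 (mod 8); ε·ε+αω+βω = 0·0+-4·0+-6·1 ≡ 0  ⇒  (a,b)_2 = +1.
v=41: a=41^4·(≡28), b=41^1·(≡22) mod 41; (28|41)=-1, (22|41)=-1; (−1)^{4·1·20}·(-1)^1·(-1)^4 = -1.
v=3: a=3^-2·(≡1), b=3^2·(≡2) mod 3; (1|3)=+1, (2|3)=-1; (−1)^{-2·2·1}·(+1)^2·(-1)^-2 = +1.
v=31: a=31^4·(≡13), b=31^1·(≡4) mod 31; (13|31)=-1, (4|31)=+1; (−1)^{4·1·15}·(-1)^1·(+1)^4 = -1.
v=19: a=19^0·(≡12), b=19^-2·(≡10) mod 19; (12|19)=-1, (10|19)=-1; (−1)^{0·-2·9}·(-1)^-2·(-1)^0 = +1.
v=5: a=5^-6·(≡2), b=5^-4·(≡1) mod 5; (2|5)=-1, (1|5)=+1; (−1)^{-6·-4·2}·(-1)^-4·(+1)^-6 = +1.
v=29: a=29^1·(≡23), b=29^0·(≡24) mod 29; (23|29)=+1, (24|29)=+1; (−1)^{1·0·14}·(+1)^0·(+1)^1 = +1.
v=23: a=23^3·(≡4), b=23^1·(≡8) mod 23; (4|23)=+1, (8|23)=+1; (−1)^{3·1·11}·(+1)^1·(+1)^3 = -1.
v=11: a=11^1·(≡2), b=11^0·(≡6) mod 11; (2|11)=-1, (6|11)=-1; (−1)^{1·0·5}·(-1)^0·(-1)^1 = -1.
v=∞: -1900283 < 0 and -204631 < 0  ⇒  (a,b)_∞ = -1.
v=13: a=13^0·(≡7), b=13^2·(≡2) mod 13; (7|13)=-1, (2|13)=-1; (−1)^{0·2·6}·(-1)^2·(-1)^0 = +1.
v=37: a=37^1·(≡9), b=37^0·(≡4) mod 37; (9|37)=+1, (4|37)=+1; (−1)^{1·0·18}·(+1)^0·(+1)^1 = +1.
(-1900283, -204631 / ℚ) ramifies at {7, 11, 23, 31, 41, ∞}: a division algebra.

[7, 11, 23, 31, 41, inf]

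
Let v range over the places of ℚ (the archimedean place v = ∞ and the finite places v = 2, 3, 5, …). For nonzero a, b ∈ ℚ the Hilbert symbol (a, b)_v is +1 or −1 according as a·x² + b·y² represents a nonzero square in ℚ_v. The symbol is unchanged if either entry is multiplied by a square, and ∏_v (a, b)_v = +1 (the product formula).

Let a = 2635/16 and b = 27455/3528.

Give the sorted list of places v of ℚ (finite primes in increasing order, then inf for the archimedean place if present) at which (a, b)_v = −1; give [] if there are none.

(a, b) ≡ (2635, 190) mod (ℚ^×)²; places V = {2, 3, 5, 7, 17, 19, 31, ∞}.
(a,b)_3: α=0, u≡1; β=-2, v≡1 (mod 3); (1|3)=+1, (1|3)=+1; sign (−1)^0·+1^-2·+1^0 = +1.
(a,b)_2: α=-4, β=-3; u≡3, v≡7 (mod 8); ε(u)ε(v)=1·1, αω(v)=-4·0, βω(u)=-3·1; sum ≡ 0  ⇒  +1.
(a,b)_∞: sgn(2635)=+, sgn(190)=+, so +1.
(a,b)_7: α=0, u≡5; β=-2, v≡4 (mod 7); (5|7)=-1, (4|7)=+1; sign (−1)^0·-1^-2·+1^0 = +1.
(a,b)_17: α=1, u≡15; β=2, v≡3 (mod 17); (15|17)=+1, (3|17)=-1; sign (−1)^0·+1^2·-1^1 = -1.
(a,b)_5: α=1, u≡2; β=1, v≡2 (mod 5); (2|5)=-1, (2|5)=-1; sign (−1)^0·-1^1·-1^1 = +1.
(a,b)_31: α=1, u≡15; β=0, v≡7 (mod 31); (15|31)=-1, (7|31)=+1; sign (−1)^0·-1^0·+1^1 = +1.
(a,b)_19: α=0, u≡2; β=1, v≡3 (mod 19); (2|19)=-1, (3|19)=-1; sign (−1)^0·-1^1·-1^0 = -1.
Ram(2635, 190) = {17, 19}; no ℚ_17-point on the conic.

[17, 19]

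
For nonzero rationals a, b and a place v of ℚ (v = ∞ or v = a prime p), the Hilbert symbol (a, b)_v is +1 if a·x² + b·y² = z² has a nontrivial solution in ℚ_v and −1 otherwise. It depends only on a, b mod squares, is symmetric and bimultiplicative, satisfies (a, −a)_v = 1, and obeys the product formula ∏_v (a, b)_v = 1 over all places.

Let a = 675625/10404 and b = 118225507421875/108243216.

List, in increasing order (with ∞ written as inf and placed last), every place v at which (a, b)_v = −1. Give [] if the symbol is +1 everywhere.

Mod squares: a ≡ 1081, b ≡ 259. Check v ∈ {∞, 2, 3, 5, 7, 17, 23, 37, 47}.
v=47: a=47^1·(≡30), b=47^2·(≡27) mod 47; (30|47)=-1, (27|47)=+1; (−1)^{1·2·23}·(-1)^2·(+1)^1 = +1.
v=17: a=17^-2·(≡14), b=17^-4·(≡2) mod 17; (14|17)=-1, (2|17)=+1; (−1)^{-2·-4·8}·(-1)^-4·(+1)^-2 = +1.
v=5: a=5^4·(≡4), b=5^8·(≡4) mod 5; (4|5)=+1, (4|5)=+1; (−1)^{4·8·2}·(+1)^8·(+1)^4 = +1.
v=∞: 1081 > 0 and 259 > 0  ⇒  (a,b)_∞ = +1.
v=37: a=37^0·(≡6), b=37^1·(≡30) mod 37; (6|37)=-1, (30|37)=+1; (−1)^{0·1·18}·(-1)^1·(+1)^0 = -1.
v=7: a=7^0·(≡3), b=7^1·(≡4) mod 7; (3|7)=-1, (4|7)=+1; (−1)^{0·1·3}·(-1)^1·(+1)^0 = -1.
v=2: v_2(a)=-2, v_2(b)=-4; units ≡ 1, 3 (mod 8); ε·ε+αω+βω = 0·1+-2·1+-4·0 ≡ 0  ⇒  (a,b)_2 = +1.
v=3: a=3^-2·(≡1), b=3^-4·(≡1) mod 3; (1|3)=+1, (1|3)=+1; (−1)^{-2·-4·1}·(+1)^-4·(+1)^-2 = +1.
v=23: a=23^1·(≡12), b=23^2·(≡13) mod 23; (12|23)=+1, (13|23)=+1; (−1)^{1·2·11}·(+1)^2·(+1)^1 = +1.
Ram(1081, 259) = {7, 37}; no ℚ_7-point on the conic.

[7, 37]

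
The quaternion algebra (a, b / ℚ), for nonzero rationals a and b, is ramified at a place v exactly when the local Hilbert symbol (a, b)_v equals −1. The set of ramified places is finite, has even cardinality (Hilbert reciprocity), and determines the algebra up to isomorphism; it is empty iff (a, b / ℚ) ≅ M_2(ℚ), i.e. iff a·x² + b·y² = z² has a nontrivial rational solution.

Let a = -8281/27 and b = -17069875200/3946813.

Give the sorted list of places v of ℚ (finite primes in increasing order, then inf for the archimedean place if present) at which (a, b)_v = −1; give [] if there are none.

Mod squares: a ≡ -3, b ≡ -546. Check v ∈ {∞, 2, 3, 5, 7, 13, 19, 29}.
v=19: a=19^0·(≡17), b=19^-2·(≡9) mod 19; (17|19)=+1, (9|19)=+1; (−1)^{0·-2·9}·(+1)^-2·(+1)^0 = +1.
v=3: a=3^-3·(≡2), b=3^5·(≡1) mod 3; (2|3)=-1, (1|3)=+1; (−1)^{-3·5·1}·(-1)^5·(+1)^-3 = +1.
v=7: a=7^2·(≡1), b=7^3·(≡3) mod 7; (1|7)=+1, (3|7)=-1; (−1)^{2·3·3}·(+1)^3·(-1)^2 = +1.
v=29: a=29^0·(≡8), b=29^-2·(≡7) mod 29; (8|29)=-1, (7|29)=+1; (−1)^{0·-2·14}·(-1)^-2·(+1)^0 = +1.
v=∞: -3 < 0 and -546 < 0  ⇒  (a,b)_∞ = -1.
v=2: v_2(a)=0, v_2(b)=13; units ≡ 5, 7 (mod 8); ε·ε+αω+βω = 0·1+0·0+13·1 ≡ 1  ⇒  (a,b)_2 = -1.
v=5: a=5^0·(≡2), b=5^2·(≡4) mod 5; (2|5)=-1, (4|5)=+1; (−1)^{0·2·2}·(-1)^2·(+1)^0 = +1.
v=13: a=13^2·(≡3), b=13^-1·(≡1) mod 13; (3|13)=+1, (1|13)=+1; (−1)^{2·-1·6}·(+1)^-1·(+1)^2 = +1.
Ram(-3, -546) = {2, ∞}; no ℚ_2-point on the conic.

[2, inf]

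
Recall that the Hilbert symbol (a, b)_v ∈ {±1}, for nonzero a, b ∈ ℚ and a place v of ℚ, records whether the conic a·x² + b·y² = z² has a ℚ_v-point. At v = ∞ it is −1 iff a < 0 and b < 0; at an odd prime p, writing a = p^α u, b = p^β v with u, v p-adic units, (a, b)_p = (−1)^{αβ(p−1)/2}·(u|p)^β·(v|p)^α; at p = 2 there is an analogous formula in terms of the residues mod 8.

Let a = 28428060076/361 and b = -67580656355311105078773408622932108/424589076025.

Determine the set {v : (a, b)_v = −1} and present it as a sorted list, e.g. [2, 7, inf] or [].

[13, 17, 31, 37, 41, 53]

Mod squares: a ≡ 13434811, b ≡ -32401603. Check v ∈ {∞, 2, 3, 5, 7, 13, 17, 19, 23, 31, 37, 41, 53}.
v=∞: 13434811 > 0 and -32401603 < 0  ⇒  (a,b)_∞ = +1.
v=2: v_2(a)=2, v_2(b)=2; units ≡ 3, 5 (mod 8); ε·ε+αω+βω = 1·0+2·1+2·1 ≡ 0  ⇒  (a,b)_2 = +1.
v=13: a=13^1·(≡12), b=13^3·(≡5) mod 13; (12|13)=+1, (5|13)=-1; (−1)^{1·3·6}·(+1)^3·(-1)^1 = -1.
v=5: a=5^0·(≡1), b=5^-2·(≡2) mod 5; (1|5)=+1, (2|5)=-1; (−1)^{0·-2·2}·(+1)^-2·(-1)^0 = +1.
v=53: a=53^1·(≡27), b=53^3·(≡17) mod 53; (27|53)=-1, (17|53)=+1; (−1)^{1·3·26}·(-1)^3·(+1)^1 = -1.
v=19: a=19^-2·(≡4), b=19^-8·(≡5) mod 19; (4|19)=+1, (5|19)=+1; (−1)^{-2·-8·9}·(+1)^-8·(+1)^-2 = +1.
v=7: a=7^0·(≡6), b=7^2·(≡2) mod 7; (6|7)=-1, (2|7)=+1; (−1)^{0·2·3}·(-1)^2·(+1)^0 = +1.
v=3: a=3^0·(≡1), b=3^6·(≡2) mod 3; (1|3)=+1, (2|3)=-1; (−1)^{0·6·1}·(+1)^6·(-1)^0 = +1.
v=17: a=17^1·(≡8), b=17^4·(≡3) mod 17; (8|17)=+1, (3|17)=-1; (−1)^{1·4·8}·(+1)^4·(-1)^1 = -1.
v=37: a=37^1·(≡24), b=37^3·(≡16) mod 37; (24|37)=-1, (16|37)=+1; (−1)^{1·3·18}·(-1)^3·(+1)^1 = -1.
v=41: a=41^0·(≡26), b=41^1·(≡20) mod 41; (26|41)=-1, (20|41)=+1; (−1)^{0·1·20}·(-1)^1·(+1)^0 = -1.
v=23: a=23^2·(≡7), b=23^4·(≡20) mod 23; (7|23)=-1, (20|23)=-1; (−1)^{2·4·11}·(-1)^4·(-1)^2 = +1.
v=31: a=31^1·(≡19), b=31^3·(≡9) mod 31; (19|31)=+1, (9|31)=+1; (−1)^{1·3·15}·(+1)^3·(+1)^1 = -1.
(13434811, -32401603 / ℚ) ramifies at {13, 17, 31, 37, 41, 53}: a division algebra.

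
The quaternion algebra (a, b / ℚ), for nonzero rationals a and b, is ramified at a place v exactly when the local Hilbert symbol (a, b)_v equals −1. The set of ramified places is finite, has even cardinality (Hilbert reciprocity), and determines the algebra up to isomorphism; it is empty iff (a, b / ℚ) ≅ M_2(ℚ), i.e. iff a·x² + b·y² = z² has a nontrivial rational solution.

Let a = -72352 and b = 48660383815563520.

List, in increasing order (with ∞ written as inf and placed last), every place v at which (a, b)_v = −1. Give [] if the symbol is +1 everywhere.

[5, 11, 13, 17]

Mod squares: a ≡ -4522, b ≡ 37182145. Check v ∈ {∞, 2, 5, 7, 11, 13, 17, 19, 23}.
v=5: a=5^0·(≡3), b=5^1·(≡4) mod 5; (3|5)=-1, (4|5)=+1; (−1)^{0·1·2}·(-1)^1·(+1)^0 = -1.
v=17: a=17^1·(≡11), b=17^3·(≡8) mod 17; (11|17)=-1, (8|17)=+1; (−1)^{1·3·8}·(-1)^3·(+1)^1 = -1.
v=11: a=11^0·(≡6), b=11^1·(≡1) mod 11; (6|11)=-1, (1|11)=+1; (−1)^{0·1·5}·(-1)^1·(+1)^0 = -1.
v=7: a=7^1·(≡3), b=7^3·(≡1) mod 7; (3|7)=-1, (1|7)=+1; (−1)^{1·3·3}·(-1)^3·(+1)^1 = +1.
v=2: v_2(a)=5, v_2(b)=8; units ≡ 3, 1 (mod 8); ε·ε+αω+βω = 1·0+5·0+8·1 ≡ 0  ⇒  (a,b)_2 = +1.
v=13: a=13^0·(≡6), b=13^1·(≡3) mod 13; (6|13)=-1, (3|13)=+1; (−1)^{0·1·6}·(-1)^1·(+1)^0 = -1.
v=∞: -4522 < 0 and 37182145 > 0  ⇒  (a,b)_∞ = +1.
v=23: a=23^0·(≡6), b=23^1·(≡11) mod 23; (6|23)=+1, (11|23)=-1; (−1)^{0·1·11}·(+1)^1·(-1)^0 = +1.
v=19: a=19^1·(≡11), b=19^3·(≡2) mod 19; (11|19)=+1, (2|19)=-1; (−1)^{1·3·9}·(+1)^3·(-1)^1 = +1.
(-4522, 37182145 / ℚ) ramifies at {5, 11, 13, 17}: a division algebra.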